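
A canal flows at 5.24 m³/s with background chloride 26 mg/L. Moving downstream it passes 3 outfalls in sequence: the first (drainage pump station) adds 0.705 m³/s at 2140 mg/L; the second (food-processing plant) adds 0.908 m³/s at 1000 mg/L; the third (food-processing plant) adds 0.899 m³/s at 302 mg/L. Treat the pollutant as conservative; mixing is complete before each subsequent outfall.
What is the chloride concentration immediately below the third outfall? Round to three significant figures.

After outfall 1: Q = 5.240 + 0.7050 = 5.945 m³/s; C = (5.240·26.00 + 0.7050·2140)/5.945 = 276.7 mg/L.
After outfall 2: Q = 5.945 + 0.9080 = 6.853 m³/s; C = (5.945·276.7 + 0.9080·1000)/6.853 = 372.5 mg/L.
After outfall 3: Q = 6.853 + 0.8990 = 7.752 m³/s; C = (6.853·372.5 + 0.8990·302.0)/7.752 = 364.3 mg/L.

364 mg/L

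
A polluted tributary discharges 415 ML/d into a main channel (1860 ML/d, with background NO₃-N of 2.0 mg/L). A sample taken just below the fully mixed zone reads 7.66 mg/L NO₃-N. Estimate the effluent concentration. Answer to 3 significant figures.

33.0 mg/L

Mass balance: 1860·2.000 + 415.0·Cₑ = 2275·7.660
→ Cₑ = (2275·7.660 − 1860·2.000) / 415.0 = 33.03 mg/L.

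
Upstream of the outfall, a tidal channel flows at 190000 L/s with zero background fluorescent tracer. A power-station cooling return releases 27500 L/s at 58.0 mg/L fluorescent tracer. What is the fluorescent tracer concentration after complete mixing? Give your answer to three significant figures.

Conservation of mass: C = (190000·0 + 27500·58.00) / 217500 = 1595000/217500 = 7.333 mg/L.

7.33 mg/L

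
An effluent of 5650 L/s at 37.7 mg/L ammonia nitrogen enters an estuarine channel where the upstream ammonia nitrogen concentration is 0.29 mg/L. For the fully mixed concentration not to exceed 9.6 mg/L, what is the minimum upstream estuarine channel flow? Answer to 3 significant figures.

Set C_mix = 9.6: (Q·0.2900 + 5650·37.70) / (Q + 5650) = 9.6
→ Q = 5650·(37.70 − 9.6)/(9.6 − 0.2900) = 17050 L/s.

17100 L/s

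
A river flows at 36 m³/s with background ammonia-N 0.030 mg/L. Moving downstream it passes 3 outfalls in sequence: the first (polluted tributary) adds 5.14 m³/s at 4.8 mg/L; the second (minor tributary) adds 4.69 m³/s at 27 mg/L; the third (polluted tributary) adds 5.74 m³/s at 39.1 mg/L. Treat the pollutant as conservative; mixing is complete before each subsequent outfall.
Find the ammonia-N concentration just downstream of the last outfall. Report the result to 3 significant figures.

Below outfall 1: Q → 41.14 m³/s, C = (36.00·0.03000 + 5.140·4.800)/41.14 = 0.6260 mg/L.
Below outfall 2: Q → 45.83 m³/s, C = (41.14·0.6260 + 4.690·27.00)/45.83 = 3.325 mg/L.
Below outfall 3: Q → 51.57 m³/s, C = (45.83·3.325 + 5.740·39.10)/51.57 = 7.307 mg/L.

7.31 mg/L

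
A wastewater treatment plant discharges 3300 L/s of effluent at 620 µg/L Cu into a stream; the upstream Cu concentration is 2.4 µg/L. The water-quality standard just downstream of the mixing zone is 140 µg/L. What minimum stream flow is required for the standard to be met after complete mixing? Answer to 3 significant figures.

11500 L/s

Set C_mix = 140: (Q·2.400 + 3300·620.0) / (Q + 3300) = 140
→ Q = 3300·(620.0 − 140)/(140 − 2.400) = 11510 L/s.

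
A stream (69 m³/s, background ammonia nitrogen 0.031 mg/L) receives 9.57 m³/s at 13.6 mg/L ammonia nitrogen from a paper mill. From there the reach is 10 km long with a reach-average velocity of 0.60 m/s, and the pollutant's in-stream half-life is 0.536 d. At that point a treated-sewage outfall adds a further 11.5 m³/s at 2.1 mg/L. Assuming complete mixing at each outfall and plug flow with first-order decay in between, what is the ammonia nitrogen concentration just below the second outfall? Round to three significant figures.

Flow-weighted average: C = (69.00·0.03100 + 9.570·13.60) / 78.57 = 132.3/78.57 = 1.684 mg/L; combined flow 78.57 m³/s.
Travel time t = 10·1000 / 0.60 = 16670 s = 4.630 h.
Half-life 0.536 d → k = ln 2 / 0.536 = 1.293 d⁻¹.
Applying C = C₀e^(−kt): 1.684 × 0.7792 = 1.312 mg/L.
Second outfall: C = (78.57·1.312 + 11.50·2.100)/90.07 = 1.413 mg/L.

1.41 mg/L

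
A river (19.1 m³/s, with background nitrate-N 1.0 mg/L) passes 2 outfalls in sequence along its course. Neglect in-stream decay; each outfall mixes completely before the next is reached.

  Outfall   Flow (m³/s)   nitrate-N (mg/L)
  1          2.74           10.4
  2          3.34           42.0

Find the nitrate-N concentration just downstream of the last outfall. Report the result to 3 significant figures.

7.46 mg/L

Below outfall 1: Q → 21.84 m³/s, C = (19.10·1.000 + 2.740·10.40)/21.84 = 2.179 mg/L.
Below outfall 2: Q → 25.18 m³/s, C = (21.84·2.179 + 3.340·42.00)/25.18 = 7.461 mg/L.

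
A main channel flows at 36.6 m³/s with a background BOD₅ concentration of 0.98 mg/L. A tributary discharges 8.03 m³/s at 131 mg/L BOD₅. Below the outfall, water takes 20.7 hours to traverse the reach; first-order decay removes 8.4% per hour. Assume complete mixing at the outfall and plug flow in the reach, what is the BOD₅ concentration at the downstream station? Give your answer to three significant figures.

3.96 mg/L

Mass balance: C = (36.60·0.9800 + 8.030·131.0) / 44.63 = 1088/44.63 = 24.37 mg/L.
8.4%/h lost → k = −ln(1 − 0.084) = 0.08774 h⁻¹.
Applying C = C₀e^(−kt): 24.37 × 0.1626 = 3.964 mg/L.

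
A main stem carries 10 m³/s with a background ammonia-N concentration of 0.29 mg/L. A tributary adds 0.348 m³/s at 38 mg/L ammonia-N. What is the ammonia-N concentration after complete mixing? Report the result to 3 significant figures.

After mixing, C = (10.00·0.2900 + 0.3480·38.00) / 10.35 = 16.12/10.35 = 1.558 mg/L.

1.56 mg/L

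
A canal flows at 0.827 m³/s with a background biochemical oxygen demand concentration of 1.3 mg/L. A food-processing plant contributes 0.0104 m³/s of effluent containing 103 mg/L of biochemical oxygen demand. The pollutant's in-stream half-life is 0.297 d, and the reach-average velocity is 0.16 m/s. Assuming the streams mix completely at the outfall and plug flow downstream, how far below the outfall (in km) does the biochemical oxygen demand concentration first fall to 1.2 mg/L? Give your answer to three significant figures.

Mass balance: C = (0.8270·1.300 + 0.01040·103.0) / 0.8374 = 2.146/0.8374 = 2.563 mg/L.
Half-life 0.297 d → k = ln 2 / 0.297 = 2.334 d⁻¹.
Set 2.563·exp(−k·t) = 1.2 → t = ln(2.563/1.2)/k = 28090 s = 7.804 h.
Distance = v·t = 0.16·28090 = 4495 m = 4.495 km.

4.50 km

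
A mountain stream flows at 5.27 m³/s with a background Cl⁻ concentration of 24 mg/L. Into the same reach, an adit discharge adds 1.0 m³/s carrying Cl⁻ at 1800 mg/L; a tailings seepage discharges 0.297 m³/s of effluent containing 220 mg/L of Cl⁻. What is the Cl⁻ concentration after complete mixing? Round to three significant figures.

303 mg/L

Mixed concentration C = ΣQC/ΣQ = (5.270·24.00 + 1.000·1800 + 0.2970·220.0) / 6.567 = 1992/6.567 = 303.3 mg/L.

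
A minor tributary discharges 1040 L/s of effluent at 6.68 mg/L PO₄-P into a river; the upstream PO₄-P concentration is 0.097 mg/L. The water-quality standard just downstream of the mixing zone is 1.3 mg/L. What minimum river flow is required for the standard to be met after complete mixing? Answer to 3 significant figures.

4650 L/s

Set C_mix = 1.3: (Q·0.09700 + 1040·6.680) / (Q + 1040) = 1.3
→ Q = 1040·(6.680 − 1.3)/(1.3 − 0.09700) = 4651 L/s.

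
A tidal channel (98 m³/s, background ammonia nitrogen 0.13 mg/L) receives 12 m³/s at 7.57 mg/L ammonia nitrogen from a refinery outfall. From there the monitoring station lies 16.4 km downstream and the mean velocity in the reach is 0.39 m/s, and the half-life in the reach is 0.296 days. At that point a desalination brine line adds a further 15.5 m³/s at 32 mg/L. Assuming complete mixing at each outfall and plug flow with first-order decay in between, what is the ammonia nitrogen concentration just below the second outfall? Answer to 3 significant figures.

4.22 mg/L

After mixing, C = (98.00·0.1300 + 12.00·7.570) / 110.0 = 103.6/110.0 = 0.9416 mg/L; combined flow 110.0 m³/s.
Travel time t = 16.4·1000 / 0.39 = 42050 s = 11.68 h.
Half-life 0.296 d → k = ln 2 / 0.296 = 2.342 d⁻¹.
After decay, C = 0.9416 × e^(−kt) = 0.9416 × 0.3199 = 0.3012 mg/L.
At the second outfall, C = (110.0·0.3012 + 15.50·32.00) / (110.0 + 15.50) = 4.216 mg/L.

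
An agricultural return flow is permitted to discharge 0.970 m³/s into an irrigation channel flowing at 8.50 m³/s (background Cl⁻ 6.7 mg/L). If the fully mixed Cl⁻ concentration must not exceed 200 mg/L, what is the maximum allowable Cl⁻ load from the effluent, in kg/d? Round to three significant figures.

159000 kg/d

Mass balance at the limit: 8.500·6.700 + 0.9700·Cₑ = 9.470·200 → Cₑ = 1894 mg/L.
Load = 0.9700 m³/s × 1894 g/m³ × 86 400 s/d = 158700 kg/d.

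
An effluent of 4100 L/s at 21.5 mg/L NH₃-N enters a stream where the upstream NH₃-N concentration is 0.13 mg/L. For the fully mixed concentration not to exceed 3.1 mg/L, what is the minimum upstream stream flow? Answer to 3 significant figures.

25400 L/s

Set C_mix = 3.1: (Q·0.1300 + 4100·21.50) / (Q + 4100) = 3.1
→ Q = 4100·(21.50 − 3.1)/(3.1 − 0.1300) = 25400 L/s.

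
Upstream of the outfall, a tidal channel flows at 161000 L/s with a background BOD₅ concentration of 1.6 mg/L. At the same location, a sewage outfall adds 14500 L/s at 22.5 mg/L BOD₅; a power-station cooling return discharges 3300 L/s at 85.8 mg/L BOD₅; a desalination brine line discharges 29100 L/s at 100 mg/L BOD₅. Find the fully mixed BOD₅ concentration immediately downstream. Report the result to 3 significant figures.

18.2 mg/L

Flow-weighted average: C = (161000·1.600 + 14500·22.50 + 3300·85.80 + 29100·100.0) / 207900 = 3777000/207900 = 18.17 mg/L.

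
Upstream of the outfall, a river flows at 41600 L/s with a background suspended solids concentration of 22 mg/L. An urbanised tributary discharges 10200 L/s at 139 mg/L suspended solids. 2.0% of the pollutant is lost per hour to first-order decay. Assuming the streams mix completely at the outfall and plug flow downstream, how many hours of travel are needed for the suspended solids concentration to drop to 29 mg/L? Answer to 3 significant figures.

21.8 h

Mass balance: C = (41600·22.00 + 10200·139.0) / 51800 = 2333000/51800 = 45.04 mg/L.
2.0%/h lost → k = −ln(1 − 0.02) = 0.02020 h⁻¹.
45.04·exp(−k·t) = 29 → t = ln(45.04/29)/k = 78450 s = 21.79 h.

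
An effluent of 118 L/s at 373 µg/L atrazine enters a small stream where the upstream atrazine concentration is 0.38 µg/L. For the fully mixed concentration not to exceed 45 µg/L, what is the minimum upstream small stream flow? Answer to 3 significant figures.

867 L/s

Set C_mix = 45: (Q·0.3800 + 118.0·373.0) / (Q + 118.0) = 45
→ Q = 118.0·(373.0 − 45)/(45 − 0.3800) = 867.4 L/s.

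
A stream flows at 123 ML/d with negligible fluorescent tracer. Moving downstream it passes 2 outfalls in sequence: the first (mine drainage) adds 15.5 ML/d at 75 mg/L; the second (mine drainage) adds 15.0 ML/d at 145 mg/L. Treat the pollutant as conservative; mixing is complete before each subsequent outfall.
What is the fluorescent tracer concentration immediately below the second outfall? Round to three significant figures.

After outfall 1: Q = 123.0 + 15.50 = 138.5 ML/d; C = (123.0·0 + 15.50·75.00)/138.5 = 8.394 mg/L.
After outfall 2: Q = 138.5 + 15.00 = 153.5 ML/d; C = (138.5·8.394 + 15.00·145.0)/153.5 = 21.74 mg/L.

21.7 mg/L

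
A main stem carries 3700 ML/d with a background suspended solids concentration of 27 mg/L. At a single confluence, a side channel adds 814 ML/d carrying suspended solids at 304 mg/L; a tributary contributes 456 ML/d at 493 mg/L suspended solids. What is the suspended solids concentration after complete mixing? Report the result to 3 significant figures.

115 mg/L

Mixed concentration C = ΣQC/ΣQ = (3700·27.00 + 814.0·304.0 + 456.0·493.0) / 4970 = 572200/4970 = 115.1 mg/L.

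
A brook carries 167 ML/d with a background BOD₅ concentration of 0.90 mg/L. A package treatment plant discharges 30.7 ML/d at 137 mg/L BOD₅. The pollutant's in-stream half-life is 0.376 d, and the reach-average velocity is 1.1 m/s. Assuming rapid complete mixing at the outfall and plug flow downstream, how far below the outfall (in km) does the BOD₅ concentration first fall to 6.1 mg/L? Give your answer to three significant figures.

66.2 km

Mixed concentration C = ΣQC/ΣQ = (167.0·0.9000 + 30.70·137.0) / 197.7 = 4356/197.7 = 22.03 mg/L.
Half-life 0.376 d → k = ln 2 / 0.376 = 1.843 d⁻¹.
Set 22.03·exp(−k·t) = 6.1 → t = ln(22.03/6.1)/k = 60190 s = 16.72 h.
Distance = v·t = 1.1·60190 = 66210 m = 66.21 km.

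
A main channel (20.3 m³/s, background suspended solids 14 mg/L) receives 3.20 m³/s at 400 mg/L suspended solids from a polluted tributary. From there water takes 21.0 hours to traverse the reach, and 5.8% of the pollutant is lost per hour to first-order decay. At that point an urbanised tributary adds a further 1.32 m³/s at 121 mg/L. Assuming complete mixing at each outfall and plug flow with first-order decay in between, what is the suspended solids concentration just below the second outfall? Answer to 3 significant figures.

After mixing, C = (20.30·14.00 + 3.200·400.0) / 23.50 = 1564/23.50 = 66.56 mg/L; combined flow 23.50 m³/s.
5.8%/h lost → k = −ln(1 − 0.058) = 0.05975 h⁻¹.
Decay over the reach: 66.56·exp(−kt) = 66.56·0.2851 = 18.98 mg/L.
At the second outfall, C = (23.50·18.98 + 1.320·121.0) / (23.50 + 1.320) = 24.41 mg/L.

24.4 mg/L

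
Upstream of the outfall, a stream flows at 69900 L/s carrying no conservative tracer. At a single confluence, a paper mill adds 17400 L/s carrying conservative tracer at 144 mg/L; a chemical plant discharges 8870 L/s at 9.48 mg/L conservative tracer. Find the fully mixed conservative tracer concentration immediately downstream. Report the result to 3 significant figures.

26.9 mg/L

Conservation of mass: C = (69900·0 + 17400·144.0 + 8870·9.480) / 96170 = 2590000/96170 = 26.93 mg/L.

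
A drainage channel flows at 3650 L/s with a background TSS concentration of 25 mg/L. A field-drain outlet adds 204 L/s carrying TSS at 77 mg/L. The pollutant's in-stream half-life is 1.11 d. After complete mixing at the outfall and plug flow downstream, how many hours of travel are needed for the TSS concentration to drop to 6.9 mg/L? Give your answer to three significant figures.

Conservation of mass: C = (3650·25.00 + 204.0·77.00) / 3854 = 107000/3854 = 27.75 mg/L.
Half-life 1.11 d → k = ln 2 / 1.11 = 0.6245 d⁻¹.
27.75·exp(−k·t) = 6.9 → t = ln(27.75/6.9)/k = 192600 s = 53.49 h.

53.5 h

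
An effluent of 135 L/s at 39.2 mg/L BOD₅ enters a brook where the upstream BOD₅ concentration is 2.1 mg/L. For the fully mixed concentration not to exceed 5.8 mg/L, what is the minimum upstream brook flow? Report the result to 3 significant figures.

1220 L/s

Set C_mix = 5.8: (Q·2.100 + 135.0·39.20) / (Q + 135.0) = 5.8
→ Q = 135.0·(39.20 − 5.8)/(5.8 − 2.100) = 1219 L/s.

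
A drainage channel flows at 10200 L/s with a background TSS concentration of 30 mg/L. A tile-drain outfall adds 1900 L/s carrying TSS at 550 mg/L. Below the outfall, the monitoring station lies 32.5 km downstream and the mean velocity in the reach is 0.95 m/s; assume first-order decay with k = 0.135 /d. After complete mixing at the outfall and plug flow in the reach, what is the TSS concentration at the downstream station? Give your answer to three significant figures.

Mass balance: C = (10200·30.00 + 1900·550.0) / 12100 = 1351000/12100 = 111.7 mg/L.
Travel time t = 32.5·1000 / 0.95 = 34210 s = 9.503 h.
After decay, C = 111.7 × e^(−kt) = 111.7 × 0.9479 = 105.8 mg/L.

106 mg/L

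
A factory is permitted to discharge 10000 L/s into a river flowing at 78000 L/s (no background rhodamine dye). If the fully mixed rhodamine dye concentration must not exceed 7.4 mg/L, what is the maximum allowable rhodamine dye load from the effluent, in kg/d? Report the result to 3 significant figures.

56300 kg/d

Mass balance at the limit: 78000·0 + 10000·Cₑ = 88000·7.4 → Cₑ = 65.12 mg/L.
10000 L/s = 10.00 m³/s. Load = 10.00 m³/s × 65.12 g/m³ × 86 400 s/d = 56260 kg/d.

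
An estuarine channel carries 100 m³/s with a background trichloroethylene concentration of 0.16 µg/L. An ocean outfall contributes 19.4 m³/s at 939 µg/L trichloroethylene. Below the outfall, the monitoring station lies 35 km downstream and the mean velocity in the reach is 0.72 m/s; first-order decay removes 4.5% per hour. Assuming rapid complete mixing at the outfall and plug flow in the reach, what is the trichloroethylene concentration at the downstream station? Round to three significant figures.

82.0 µg/L

Mass balance: C = (100.0·0.1600 + 19.40·939.0) / 119.4 = 18230/119.4 = 152.7 µg/L.
Travel time t = 35·1000 / 0.72 = 48610 s = 13.50 h.
4.5%/h lost → k = −ln(1 − 0.045) = 0.04604 h⁻¹.
Decay over the reach: 152.7·exp(−kt) = 152.7·0.5370 = 82.00 µg/L.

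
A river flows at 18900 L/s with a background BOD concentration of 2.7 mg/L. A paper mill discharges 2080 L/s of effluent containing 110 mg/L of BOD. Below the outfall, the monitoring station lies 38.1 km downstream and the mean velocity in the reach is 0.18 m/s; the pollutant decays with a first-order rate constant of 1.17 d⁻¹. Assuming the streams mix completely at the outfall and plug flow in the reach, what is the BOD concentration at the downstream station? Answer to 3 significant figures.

0.759 mg/L

After mixing, C = (18900·2.700 + 2080·110.0) / 20980 = 279800/20980 = 13.34 mg/L.
Travel time t = 38.1·1000 / 0.18 = 211700 s = 58.80 h.
Applying C = C₀e^(−kt): 13.34 × 0.05691 = 0.7590 mg/L.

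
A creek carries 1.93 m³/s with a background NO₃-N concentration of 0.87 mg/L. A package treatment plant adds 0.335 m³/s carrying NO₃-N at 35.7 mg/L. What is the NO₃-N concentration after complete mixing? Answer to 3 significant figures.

Flow-weighted average: C = (1.930·0.8700 + 0.3350·35.70) / 2.265 = 13.64/2.265 = 6.021 mg/L.

6.02 mg/L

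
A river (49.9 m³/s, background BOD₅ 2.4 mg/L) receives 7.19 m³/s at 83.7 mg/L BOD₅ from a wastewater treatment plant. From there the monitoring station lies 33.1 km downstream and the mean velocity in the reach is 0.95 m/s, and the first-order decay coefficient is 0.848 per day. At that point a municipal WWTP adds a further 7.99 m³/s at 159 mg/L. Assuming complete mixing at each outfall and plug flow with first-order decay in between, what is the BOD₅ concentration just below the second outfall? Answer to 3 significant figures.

27.4 mg/L

Mixed concentration C = ΣQC/ΣQ = (49.90·2.400 + 7.190·83.70) / 57.09 = 721.6/57.09 = 12.64 mg/L; combined flow 57.09 m³/s.
Travel time t = 33.1·1000 / 0.95 = 34840 s = 9.678 h.
After decay, C = 12.64 × e^(−kt) = 12.64 × 0.7104 = 8.978 mg/L.
Second outfall: C = (57.09·8.978 + 7.990·159.0)/65.08 = 27.40 mg/L.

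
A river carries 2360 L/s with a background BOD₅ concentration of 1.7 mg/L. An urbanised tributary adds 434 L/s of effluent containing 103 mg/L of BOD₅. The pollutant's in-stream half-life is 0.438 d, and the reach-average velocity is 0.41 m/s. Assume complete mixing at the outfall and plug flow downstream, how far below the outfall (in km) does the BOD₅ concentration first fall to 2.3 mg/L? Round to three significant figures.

Mixed concentration C = ΣQC/ΣQ = (2360·1.700 + 434.0·103.0) / 2794 = 48710/2794 = 17.44 mg/L.
Half-life 0.438 d → k = ln 2 / 0.438 = 1.583 d⁻¹.
Set 17.44·exp(−k·t) = 2.3 → t = ln(17.44/2.3)/k = 110600 s = 30.72 h.
Distance = v·t = 0.41·110600 = 45340 m = 45.34 km.

45.3 km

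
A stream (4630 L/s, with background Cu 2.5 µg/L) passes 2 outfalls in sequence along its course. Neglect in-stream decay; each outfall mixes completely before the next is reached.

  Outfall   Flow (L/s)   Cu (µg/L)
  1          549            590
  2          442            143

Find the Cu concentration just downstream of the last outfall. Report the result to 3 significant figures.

70.9 µg/L

After outfall 1: Q = 4630 + 549.0 = 5179 L/s; C = (4630·2.500 + 549.0·590.0)/5179 = 64.78 µg/L.
After outfall 2: Q = 5179 + 442.0 = 5621 L/s; C = (5179·64.78 + 442.0·143.0)/5621 = 70.93 µg/L.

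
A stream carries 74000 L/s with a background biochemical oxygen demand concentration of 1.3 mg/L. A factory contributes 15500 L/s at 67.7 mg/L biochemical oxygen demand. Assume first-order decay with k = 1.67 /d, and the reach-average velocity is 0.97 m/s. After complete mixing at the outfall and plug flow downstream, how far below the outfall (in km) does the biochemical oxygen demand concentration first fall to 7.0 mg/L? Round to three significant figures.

Mass balance: C = (74000·1.300 + 15500·67.70) / 89500 = 1146000/89500 = 12.80 mg/L.
Set 12.80·exp(−k·t) = 7.0 → t = ln(12.80/7.0)/k = 31220 s = 8.673 h.
Distance = v·t = 0.97·31220 = 30290 m = 30.29 km.

30.3 km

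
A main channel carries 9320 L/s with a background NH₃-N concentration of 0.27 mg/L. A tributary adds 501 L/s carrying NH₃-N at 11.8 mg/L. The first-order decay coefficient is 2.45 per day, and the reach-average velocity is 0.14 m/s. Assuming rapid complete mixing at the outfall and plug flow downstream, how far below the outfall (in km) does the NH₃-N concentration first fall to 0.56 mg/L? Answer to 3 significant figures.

After mixing, C = (9320·0.2700 + 501.0·11.80) / 9821 = 8428/9821 = 0.8582 mg/L.
Set 0.8582·exp(−k·t) = 0.56 → t = ln(0.8582/0.56)/k = 15050 s = 4.182 h.
Distance = v·t = 0.14·15050 = 2108 m = 2.108 km.

2.11 km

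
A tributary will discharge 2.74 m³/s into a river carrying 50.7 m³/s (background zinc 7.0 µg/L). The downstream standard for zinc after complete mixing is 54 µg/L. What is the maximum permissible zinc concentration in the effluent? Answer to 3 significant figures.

At the limit, (Qr·Cr + Qe·Cₑ)/(Qr + Qe) = 54:
Cₑ = (53.44·54 − 50.70·7.000) / 2.740 = 923.7 µg/L.

924 µg/L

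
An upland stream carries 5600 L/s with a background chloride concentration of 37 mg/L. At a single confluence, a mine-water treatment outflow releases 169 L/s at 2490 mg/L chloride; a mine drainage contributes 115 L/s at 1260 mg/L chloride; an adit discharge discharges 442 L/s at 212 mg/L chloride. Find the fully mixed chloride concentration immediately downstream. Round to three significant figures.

137 mg/L

Mass balance: C = (5600·37.00 + 169.0·2490 + 115.0·1260 + 442.0·212.0) / 6326 = 866600/6326 = 137.0 mg/L.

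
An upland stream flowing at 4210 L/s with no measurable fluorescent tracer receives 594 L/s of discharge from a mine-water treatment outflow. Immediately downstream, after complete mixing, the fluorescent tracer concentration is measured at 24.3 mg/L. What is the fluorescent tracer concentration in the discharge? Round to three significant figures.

Mass balance: 4210·0 + 594.0·Cₑ = 4804·24.30
→ Cₑ = (4804·24.30 − 4210·0) / 594.0 = 196.5 mg/L.

197 mg/L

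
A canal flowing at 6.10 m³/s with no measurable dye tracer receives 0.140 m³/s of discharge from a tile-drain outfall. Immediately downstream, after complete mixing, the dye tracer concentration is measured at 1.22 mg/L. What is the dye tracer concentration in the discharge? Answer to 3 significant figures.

54.4 mg/L

Mass balance: 6.100·0 + 0.1400·Cₑ = 6.240·1.220
→ Cₑ = (6.240·1.220 − 6.100·0) / 0.1400 = 54.38 mg/L.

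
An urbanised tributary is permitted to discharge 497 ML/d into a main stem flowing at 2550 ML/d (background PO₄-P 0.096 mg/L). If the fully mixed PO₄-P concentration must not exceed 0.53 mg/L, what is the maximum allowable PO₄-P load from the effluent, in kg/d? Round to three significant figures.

1370 kg/d

Mass balance at the limit: 2550·0.09600 + 497.0·Cₑ = 3047·0.53 → Cₑ = 2.757 mg/L.
497.0 ML/d = 5.752 m³/s. Load = 5.752 m³/s × 2.757 g/m³ × 86 400 s/d = 1370 kg/d.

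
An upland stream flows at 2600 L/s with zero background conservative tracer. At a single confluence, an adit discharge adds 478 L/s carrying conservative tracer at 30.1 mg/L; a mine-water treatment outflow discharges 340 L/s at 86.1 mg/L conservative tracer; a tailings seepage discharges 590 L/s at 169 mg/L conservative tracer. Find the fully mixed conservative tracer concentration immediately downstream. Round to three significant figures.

Mixed concentration C = ΣQC/ΣQ = (2600·0 + 478.0·30.10 + 340.0·86.10 + 590.0·169.0) / 4008 = 143400/4008 = 35.77 mg/L.

35.8 mg/L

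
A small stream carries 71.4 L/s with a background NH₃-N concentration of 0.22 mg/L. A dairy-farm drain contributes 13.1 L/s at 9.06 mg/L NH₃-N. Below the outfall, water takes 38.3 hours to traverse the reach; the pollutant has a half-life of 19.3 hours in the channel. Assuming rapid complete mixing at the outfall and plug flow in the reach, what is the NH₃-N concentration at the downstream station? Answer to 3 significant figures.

Conservation of mass: C = (71.40·0.2200 + 13.10·9.060) / 84.50 = 134.4/84.50 = 1.590 mg/L.
Half-life 19.3 h → k = ln 2 / 19.3 = 0.03591 h⁻¹ = 0.8619 d⁻¹.
First-order decay: C = 1.590·exp(−k·t) = 1.590·0.2527 = 0.4019 mg/L.

0.402 mg/L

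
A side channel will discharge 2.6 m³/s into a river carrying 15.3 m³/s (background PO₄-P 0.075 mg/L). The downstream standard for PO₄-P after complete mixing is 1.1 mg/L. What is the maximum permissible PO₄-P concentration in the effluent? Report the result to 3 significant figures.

At the limit, (Qr·Cr + Qe·Cₑ)/(Qr + Qe) = 1.1:
Cₑ = (17.90·1.1 − 15.30·0.07500) / 2.600 = 7.132 mg/L.

7.13 mg/L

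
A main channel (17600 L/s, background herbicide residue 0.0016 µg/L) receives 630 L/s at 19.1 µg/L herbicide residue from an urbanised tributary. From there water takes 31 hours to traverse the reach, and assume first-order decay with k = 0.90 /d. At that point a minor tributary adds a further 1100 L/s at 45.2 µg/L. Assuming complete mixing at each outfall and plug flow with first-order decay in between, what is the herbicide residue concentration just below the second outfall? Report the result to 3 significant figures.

Mixed concentration C = ΣQC/ΣQ = (17600·0.001600 + 630.0·19.10) / 18230 = 12060/18230 = 0.6616 µg/L; combined flow 18230 L/s.
Decay over the reach: 0.6616·exp(−kt) = 0.6616·0.3127 = 0.2069 µg/L.
At the second outfall, C = (18230·0.2069 + 1100·45.20) / (18230 + 1100) = 2.767 µg/L.

2.77 µg/L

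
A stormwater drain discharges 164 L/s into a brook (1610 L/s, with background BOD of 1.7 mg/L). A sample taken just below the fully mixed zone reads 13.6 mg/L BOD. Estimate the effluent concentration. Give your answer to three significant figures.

Mass balance: 1610·1.700 + 164.0·Cₑ = 1774·13.60
→ Cₑ = (1774·13.60 − 1610·1.700) / 164.0 = 130.4 mg/L.

130 mg/L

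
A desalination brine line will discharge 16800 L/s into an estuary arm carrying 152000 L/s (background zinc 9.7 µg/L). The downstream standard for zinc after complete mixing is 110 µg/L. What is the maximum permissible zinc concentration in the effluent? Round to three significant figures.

At the limit, (Qr·Cr + Qe·Cₑ)/(Qr + Qe) = 110:
Cₑ = (168800·110 − 152000·9.700) / 16800 = 1017 µg/L.

1020 µg/L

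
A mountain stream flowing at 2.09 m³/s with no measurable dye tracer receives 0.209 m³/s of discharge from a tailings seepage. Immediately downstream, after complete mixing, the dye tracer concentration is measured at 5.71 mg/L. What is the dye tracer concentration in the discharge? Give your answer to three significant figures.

62.8 mg/L

Mass balance: 2.090·0 + 0.2090·Cₑ = 2.299·5.710
→ Cₑ = (2.299·5.710 − 2.090·0) / 0.2090 = 62.81 mg/L.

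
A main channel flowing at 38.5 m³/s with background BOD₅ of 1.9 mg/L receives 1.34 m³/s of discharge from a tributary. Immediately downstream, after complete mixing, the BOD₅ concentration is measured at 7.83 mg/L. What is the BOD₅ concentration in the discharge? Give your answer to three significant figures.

Mass balance: 38.50·1.900 + 1.340·Cₑ = 39.84·7.830
→ Cₑ = (39.84·7.830 − 38.50·1.900) / 1.340 = 178.2 mg/L.

178 mg/L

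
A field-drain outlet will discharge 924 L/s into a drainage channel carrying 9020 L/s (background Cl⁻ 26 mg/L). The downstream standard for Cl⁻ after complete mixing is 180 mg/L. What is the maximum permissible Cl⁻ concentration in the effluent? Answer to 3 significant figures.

1680 mg/L

At the limit, (Qr·Cr + Qe·Cₑ)/(Qr + Qe) = 180:
Cₑ = (9944·180 − 9020·26.00) / 924.0 = 1683 mg/L.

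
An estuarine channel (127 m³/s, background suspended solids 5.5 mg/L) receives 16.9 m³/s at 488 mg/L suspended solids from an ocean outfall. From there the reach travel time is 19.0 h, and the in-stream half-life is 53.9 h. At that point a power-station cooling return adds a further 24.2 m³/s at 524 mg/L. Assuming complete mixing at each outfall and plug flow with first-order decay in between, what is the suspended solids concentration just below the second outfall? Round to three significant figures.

After mixing, C = (127.0·5.500 + 16.90·488.0) / 143.9 = 8946/143.9 = 62.17 mg/L; combined flow 143.9 m³/s.
Half-life 53.9 h → k = ln 2 / 53.9 = 0.01286 h⁻¹ = 0.3086 d⁻¹.
Decay over the reach: 62.17·exp(−kt) = 62.17·0.7832 = 48.69 mg/L.
At the second outfall, C = (143.9·48.69 + 24.20·524.0) / (143.9 + 24.20) = 117.1 mg/L.

117 mg/L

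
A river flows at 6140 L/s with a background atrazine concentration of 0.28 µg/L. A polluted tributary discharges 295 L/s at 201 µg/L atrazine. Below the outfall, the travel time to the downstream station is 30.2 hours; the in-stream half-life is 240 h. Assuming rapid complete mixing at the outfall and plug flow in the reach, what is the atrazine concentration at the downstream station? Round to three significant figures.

Mixed concentration C = ΣQC/ΣQ = (6140·0.2800 + 295.0·201.0) / 6435 = 61010/6435 = 9.482 µg/L.
Half-life 240 h → k = ln 2 / 240 = 0.002888 h⁻¹ = 0.06931 d⁻¹.
Applying C = C₀e^(−kt): 9.482 × 0.9165 = 8.690 µg/L.

8.69 µg/L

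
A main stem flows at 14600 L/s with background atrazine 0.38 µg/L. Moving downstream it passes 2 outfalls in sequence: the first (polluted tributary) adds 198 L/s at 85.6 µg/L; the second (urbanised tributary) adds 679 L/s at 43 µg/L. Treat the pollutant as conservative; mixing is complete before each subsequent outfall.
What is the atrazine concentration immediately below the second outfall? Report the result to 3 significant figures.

3.34 µg/L

Below outfall 1: Q → 14800 L/s, C = (14600·0.3800 + 198.0·85.60)/14800 = 1.520 µg/L.
Below outfall 2: Q → 15480 L/s, C = (14800·1.520 + 679.0·43.00)/15480 = 3.340 µg/L.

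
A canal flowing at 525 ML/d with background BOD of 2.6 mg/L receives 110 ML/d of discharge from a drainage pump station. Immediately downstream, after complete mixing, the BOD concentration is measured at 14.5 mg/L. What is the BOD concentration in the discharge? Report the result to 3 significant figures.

Mass balance: 525.0·2.600 + 110.0·Cₑ = 635.0·14.50
→ Cₑ = (635.0·14.50 − 525.0·2.600) / 110.0 = 71.30 mg/L.

71.3 mg/L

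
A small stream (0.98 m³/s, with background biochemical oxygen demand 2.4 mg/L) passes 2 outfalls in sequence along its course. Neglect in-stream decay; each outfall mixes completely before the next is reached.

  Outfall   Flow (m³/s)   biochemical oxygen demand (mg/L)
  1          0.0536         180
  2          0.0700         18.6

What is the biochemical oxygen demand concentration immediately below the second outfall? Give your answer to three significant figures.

After outfall 1: Q = 0.9800 + 0.05360 = 1.034 m³/s; C = (0.9800·2.400 + 0.05360·180.0)/1.034 = 11.61 mg/L.
After outfall 2: Q = 1.034 + 0.07000 = 1.104 m³/s; C = (1.034·11.61 + 0.07000·18.60)/1.104 = 12.05 mg/L.

12.1 mg/L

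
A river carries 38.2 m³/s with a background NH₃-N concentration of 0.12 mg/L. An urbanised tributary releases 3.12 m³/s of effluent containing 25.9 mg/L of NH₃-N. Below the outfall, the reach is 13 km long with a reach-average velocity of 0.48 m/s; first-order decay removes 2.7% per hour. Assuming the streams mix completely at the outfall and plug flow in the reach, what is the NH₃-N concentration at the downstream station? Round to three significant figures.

Mass balance: C = (38.20·0.1200 + 3.120·25.90) / 41.32 = 85.39/41.32 = 2.067 mg/L.
Travel time t = 13·1000 / 0.48 = 27080 s = 7.523 h.
2.7%/h lost → k = −ln(1 − 0.027) = 0.02737 h⁻¹.
Applying C = C₀e^(−kt): 2.067 × 0.8139 = 1.682 mg/L.

1.68 mg/L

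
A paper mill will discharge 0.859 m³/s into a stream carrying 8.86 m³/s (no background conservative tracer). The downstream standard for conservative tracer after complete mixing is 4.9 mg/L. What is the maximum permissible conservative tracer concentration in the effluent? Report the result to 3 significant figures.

At the limit, (Qr·Cr + Qe·Cₑ)/(Qr + Qe) = 4.9:
Cₑ = (9.719·4.9 − 8.860·0) / 0.8590 = 55.44 mg/L.

55.4 mg/L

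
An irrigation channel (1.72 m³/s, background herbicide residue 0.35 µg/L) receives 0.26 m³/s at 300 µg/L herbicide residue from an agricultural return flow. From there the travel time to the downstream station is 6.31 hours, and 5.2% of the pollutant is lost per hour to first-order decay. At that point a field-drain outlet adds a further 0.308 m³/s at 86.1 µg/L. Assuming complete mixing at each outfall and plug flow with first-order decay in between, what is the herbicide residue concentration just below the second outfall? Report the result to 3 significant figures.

Conservation of mass: C = (1.720·0.3500 + 0.2600·300.0) / 1.980 = 78.60/1.980 = 39.70 µg/L; combined flow 1.980 m³/s.
5.2%/h lost → k = −ln(1 − 0.052) = 0.05340 h⁻¹.
After decay, C = 39.70 × e^(−kt) = 39.70 × 0.7139 = 28.34 µg/L.
At the second outfall, C = (1.980·28.34 + 0.3080·86.10) / (1.980 + 0.3080) = 36.12 µg/L.

36.1 µg/L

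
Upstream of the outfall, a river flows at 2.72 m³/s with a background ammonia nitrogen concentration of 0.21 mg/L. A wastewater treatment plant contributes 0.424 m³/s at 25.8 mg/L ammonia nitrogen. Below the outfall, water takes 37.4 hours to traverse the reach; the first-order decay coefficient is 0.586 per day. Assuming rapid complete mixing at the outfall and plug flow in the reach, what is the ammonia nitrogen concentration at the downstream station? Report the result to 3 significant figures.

After mixing, C = (2.720·0.2100 + 0.4240·25.80) / 3.144 = 11.51/3.144 = 3.661 mg/L.
After decay, C = 3.661 × e^(−kt) = 3.661 × 0.4012 = 1.469 mg/L.

1.47 mg/L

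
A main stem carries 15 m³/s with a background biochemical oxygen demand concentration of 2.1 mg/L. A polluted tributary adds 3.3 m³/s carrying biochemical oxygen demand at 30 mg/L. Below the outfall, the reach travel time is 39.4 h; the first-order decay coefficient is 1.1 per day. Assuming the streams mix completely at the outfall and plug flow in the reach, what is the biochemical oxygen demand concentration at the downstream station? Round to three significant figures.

1.17 mg/L

After mixing, C = (15.00·2.100 + 3.300·30.00) / 18.30 = 130.5/18.30 = 7.131 mg/L.
Applying C = C₀e^(−kt): 7.131 × 0.1643 = 1.172 mg/L.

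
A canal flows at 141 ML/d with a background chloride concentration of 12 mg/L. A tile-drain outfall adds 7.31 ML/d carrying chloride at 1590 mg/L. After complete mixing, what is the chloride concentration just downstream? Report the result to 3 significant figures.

Mass balance: C = (141.0·12.00 + 7.310·1590) / 148.3 = 13310/148.3 = 89.78 mg/L.

89.8 mg/L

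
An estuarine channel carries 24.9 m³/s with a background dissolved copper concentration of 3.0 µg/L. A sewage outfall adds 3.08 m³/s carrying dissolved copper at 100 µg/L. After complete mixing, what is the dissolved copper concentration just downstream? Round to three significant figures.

13.7 µg/L

Mixed concentration C = ΣQC/ΣQ = (24.90·3.000 + 3.080·100.0) / 27.98 = 382.7/27.98 = 13.68 µg/L.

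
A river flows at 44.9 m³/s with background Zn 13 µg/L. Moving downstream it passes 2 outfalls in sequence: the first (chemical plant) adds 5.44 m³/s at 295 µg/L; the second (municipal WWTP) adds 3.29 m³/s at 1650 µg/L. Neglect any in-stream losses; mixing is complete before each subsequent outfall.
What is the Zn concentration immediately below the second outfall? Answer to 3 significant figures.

After outfall 1: Q = 44.90 + 5.440 = 50.34 m³/s; C = (44.90·13.00 + 5.440·295.0)/50.34 = 43.47 µg/L.
After outfall 2: Q = 50.34 + 3.290 = 53.63 m³/s; C = (50.34·43.47 + 3.290·1650)/53.63 = 142.0 µg/L.

142 µg/L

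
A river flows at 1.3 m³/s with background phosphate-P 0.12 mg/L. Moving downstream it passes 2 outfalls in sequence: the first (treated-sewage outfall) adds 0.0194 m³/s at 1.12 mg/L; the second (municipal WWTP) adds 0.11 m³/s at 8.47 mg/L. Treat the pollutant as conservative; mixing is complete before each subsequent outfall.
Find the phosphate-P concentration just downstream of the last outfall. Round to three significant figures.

Below outfall 1: Q → 1.319 m³/s, C = (1.300·0.1200 + 0.01940·1.120)/1.319 = 0.1347 mg/L.
Below outfall 2: Q → 1.429 m³/s, C = (1.319·0.1347 + 0.1100·8.470)/1.429 = 0.7761 mg/L.

0.776 mg/L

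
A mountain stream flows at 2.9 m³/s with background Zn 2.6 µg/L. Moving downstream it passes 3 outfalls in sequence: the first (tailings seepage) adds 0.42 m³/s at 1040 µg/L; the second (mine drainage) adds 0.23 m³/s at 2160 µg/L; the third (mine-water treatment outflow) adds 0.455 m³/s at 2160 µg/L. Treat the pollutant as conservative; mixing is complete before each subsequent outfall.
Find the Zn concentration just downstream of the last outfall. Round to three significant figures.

480 µg/L

Outfall 1: combined Q = 3.320 m³/s; C = (2.900·2.600 + 0.4200·1040)/3.320 = 133.8 µg/L.
Outfall 2: combined Q = 3.550 m³/s; C = (3.320·133.8 + 0.2300·2160)/3.550 = 265.1 µg/L.
Outfall 3: combined Q = 4.005 m³/s; C = (3.550·265.1 + 0.4550·2160)/4.005 = 480.4 µg/L.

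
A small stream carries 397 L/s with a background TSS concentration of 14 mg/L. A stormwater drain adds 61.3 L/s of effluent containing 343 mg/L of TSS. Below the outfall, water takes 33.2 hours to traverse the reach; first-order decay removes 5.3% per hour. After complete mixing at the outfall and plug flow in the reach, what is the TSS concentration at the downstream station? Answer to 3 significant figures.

Mixed concentration C = ΣQC/ΣQ = (397.0·14.00 + 61.30·343.0) / 458.3 = 26580/458.3 = 58.01 mg/L.
5.3%/h lost → k = −ln(1 − 0.053) = 0.05446 h⁻¹.
Applying C = C₀e^(−kt): 58.01 × 0.1640 = 9.512 mg/L.

9.51 mg/L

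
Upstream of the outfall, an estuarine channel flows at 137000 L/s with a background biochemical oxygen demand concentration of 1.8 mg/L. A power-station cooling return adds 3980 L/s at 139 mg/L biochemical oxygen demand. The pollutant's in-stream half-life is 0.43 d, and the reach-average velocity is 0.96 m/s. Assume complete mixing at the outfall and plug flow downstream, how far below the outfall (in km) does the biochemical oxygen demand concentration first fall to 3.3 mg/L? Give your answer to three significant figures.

27.9 km

After mixing, C = (137000·1.800 + 3980·139.0) / 141000 = 799800/141000 = 5.673 mg/L.
Half-life 0.43 d → k = ln 2 / 0.43 = 1.612 d⁻¹.
Set 5.673·exp(−k·t) = 3.3 → t = ln(5.673/3.3)/k = 29040 s = 8.067 h.
Distance = v·t = 0.96·29040 = 27880 m = 27.88 km.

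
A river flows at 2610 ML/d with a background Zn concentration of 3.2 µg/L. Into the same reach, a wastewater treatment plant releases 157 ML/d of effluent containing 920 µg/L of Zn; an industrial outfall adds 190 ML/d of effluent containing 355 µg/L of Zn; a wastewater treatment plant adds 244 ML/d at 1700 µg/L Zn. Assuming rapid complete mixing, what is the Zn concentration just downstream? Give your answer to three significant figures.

198 µg/L

Conservation of mass: C = (2610·3.200 + 157.0·920.0 + 190.0·355.0 + 244.0·1700) / 3201 = 635000/3201 = 198.4 µg/L.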